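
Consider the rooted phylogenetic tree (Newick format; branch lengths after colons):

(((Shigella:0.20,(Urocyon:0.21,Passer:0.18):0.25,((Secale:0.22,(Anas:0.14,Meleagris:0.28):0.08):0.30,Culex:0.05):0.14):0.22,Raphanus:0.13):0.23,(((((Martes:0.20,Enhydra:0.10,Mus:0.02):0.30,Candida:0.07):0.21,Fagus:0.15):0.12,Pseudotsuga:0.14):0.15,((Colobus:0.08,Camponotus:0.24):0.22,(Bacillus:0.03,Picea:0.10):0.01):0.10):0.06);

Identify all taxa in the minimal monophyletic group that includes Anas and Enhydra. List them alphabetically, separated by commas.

Tracing Anas: it sits inside (Anas,Meleagris).
Tracing Enhydra: it sits inside (Martes,Enhydra,Mus).
The smallest clade enclosing both is the whole tree (their MRCA is the root), so the answer is all 18 tips in alphabetical order.

Anas, Bacillus, Camponotus, Candida, Colobus, Culex, Enhydra, Fagus, Martes, Meleagris, Mus, Passer, Picea, Pseudotsuga, Raphanus, Secale, Shigella, Urocyon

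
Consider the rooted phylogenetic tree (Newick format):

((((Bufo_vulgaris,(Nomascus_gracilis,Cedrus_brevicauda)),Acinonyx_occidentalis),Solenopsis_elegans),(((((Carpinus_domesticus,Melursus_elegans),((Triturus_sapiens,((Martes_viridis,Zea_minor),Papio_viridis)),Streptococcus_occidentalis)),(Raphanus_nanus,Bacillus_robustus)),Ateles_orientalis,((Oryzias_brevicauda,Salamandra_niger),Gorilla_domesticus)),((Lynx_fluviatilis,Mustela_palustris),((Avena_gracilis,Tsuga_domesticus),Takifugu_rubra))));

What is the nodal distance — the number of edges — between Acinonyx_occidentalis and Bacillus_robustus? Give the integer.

The MRCA of Acinonyx_occidentalis and Bacillus_robustus is the root of the tree.
From Acinonyx_occidentalis up to that node: 3 branches. From Bacillus_robustus up to the same node: 5 branches. Total: 3 + 5 = 8.

8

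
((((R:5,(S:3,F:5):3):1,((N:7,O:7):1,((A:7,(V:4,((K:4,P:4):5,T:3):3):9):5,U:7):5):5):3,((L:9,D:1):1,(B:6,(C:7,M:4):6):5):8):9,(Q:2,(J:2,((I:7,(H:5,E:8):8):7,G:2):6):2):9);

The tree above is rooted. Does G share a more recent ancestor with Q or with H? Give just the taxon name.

H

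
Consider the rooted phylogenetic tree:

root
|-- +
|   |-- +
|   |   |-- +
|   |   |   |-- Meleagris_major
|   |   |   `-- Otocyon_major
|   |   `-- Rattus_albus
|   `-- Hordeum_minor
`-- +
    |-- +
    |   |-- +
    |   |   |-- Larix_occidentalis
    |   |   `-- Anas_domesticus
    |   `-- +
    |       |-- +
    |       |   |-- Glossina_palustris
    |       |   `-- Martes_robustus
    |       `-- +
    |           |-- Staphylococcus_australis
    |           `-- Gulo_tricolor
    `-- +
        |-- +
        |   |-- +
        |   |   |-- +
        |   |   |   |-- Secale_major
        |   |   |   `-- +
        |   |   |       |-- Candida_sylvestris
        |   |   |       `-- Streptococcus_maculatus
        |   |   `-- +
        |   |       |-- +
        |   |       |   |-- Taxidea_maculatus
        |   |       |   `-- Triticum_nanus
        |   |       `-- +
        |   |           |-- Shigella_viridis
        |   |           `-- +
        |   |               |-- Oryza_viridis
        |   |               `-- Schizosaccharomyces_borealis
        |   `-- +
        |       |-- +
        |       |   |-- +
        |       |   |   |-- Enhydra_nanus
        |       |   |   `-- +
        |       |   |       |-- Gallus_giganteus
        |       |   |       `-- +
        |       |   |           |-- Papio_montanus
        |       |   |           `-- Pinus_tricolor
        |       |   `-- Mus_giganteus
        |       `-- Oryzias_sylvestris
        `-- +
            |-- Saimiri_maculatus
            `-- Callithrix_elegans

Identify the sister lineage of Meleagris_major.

Meleagris_major attaches to the tree at the node subtending (Meleagris_major,Otocyon_major).
The other lineage descending from that same node — the sister group — is the single tip Otocyon_major.

Otocyon_major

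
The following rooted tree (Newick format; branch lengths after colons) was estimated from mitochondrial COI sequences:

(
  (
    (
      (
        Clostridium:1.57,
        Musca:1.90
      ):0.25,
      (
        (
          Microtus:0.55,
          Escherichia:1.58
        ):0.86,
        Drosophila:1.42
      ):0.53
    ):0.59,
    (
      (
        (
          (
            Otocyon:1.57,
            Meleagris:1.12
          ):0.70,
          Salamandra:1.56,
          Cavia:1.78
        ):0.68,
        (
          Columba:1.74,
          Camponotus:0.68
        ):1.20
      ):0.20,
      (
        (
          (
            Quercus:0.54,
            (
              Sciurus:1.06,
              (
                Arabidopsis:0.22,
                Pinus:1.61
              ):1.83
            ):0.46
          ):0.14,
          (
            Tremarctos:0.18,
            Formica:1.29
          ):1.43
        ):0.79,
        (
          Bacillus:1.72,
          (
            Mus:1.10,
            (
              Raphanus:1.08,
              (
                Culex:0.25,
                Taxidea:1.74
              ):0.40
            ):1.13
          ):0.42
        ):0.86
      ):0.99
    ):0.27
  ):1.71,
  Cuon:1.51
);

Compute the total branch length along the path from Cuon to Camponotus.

5.57

The path runs Cuon → … → MRCA → … → Camponotus; the MRCA is the root of the tree.
Branch lengths along that path: 1.51 + 1.71 + 0.27 + 0.20 + 1.20 + 0.68 = 5.57.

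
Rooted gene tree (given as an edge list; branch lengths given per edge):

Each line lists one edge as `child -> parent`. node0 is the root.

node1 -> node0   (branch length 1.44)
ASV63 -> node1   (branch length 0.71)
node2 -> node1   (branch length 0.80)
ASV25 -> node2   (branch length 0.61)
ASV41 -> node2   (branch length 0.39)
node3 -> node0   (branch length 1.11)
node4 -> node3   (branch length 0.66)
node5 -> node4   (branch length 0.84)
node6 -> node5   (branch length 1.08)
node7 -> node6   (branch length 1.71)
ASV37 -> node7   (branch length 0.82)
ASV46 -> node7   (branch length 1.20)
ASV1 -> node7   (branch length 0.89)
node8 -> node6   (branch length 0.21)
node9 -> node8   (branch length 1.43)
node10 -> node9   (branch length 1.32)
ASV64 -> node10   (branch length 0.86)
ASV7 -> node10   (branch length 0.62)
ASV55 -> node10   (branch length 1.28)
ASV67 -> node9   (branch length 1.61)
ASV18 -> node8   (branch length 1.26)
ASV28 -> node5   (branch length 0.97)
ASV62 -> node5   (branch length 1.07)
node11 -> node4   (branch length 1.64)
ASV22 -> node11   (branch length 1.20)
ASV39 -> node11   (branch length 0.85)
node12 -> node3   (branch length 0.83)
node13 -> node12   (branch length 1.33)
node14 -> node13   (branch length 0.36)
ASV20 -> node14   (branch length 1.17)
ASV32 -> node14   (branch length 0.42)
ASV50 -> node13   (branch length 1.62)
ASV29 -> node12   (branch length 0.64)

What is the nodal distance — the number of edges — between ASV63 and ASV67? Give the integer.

The MRCA of ASV63 and ASV67 is the root of the tree.
From ASV63 up to that node: 2 branches. From ASV67 up to the same node: 7 branches. Total: 2 + 7 = 9.

9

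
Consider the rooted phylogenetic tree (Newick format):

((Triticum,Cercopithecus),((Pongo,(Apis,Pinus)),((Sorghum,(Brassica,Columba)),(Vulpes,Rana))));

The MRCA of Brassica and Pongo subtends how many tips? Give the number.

8

The MRCA of Brassica and Pongo is the node subtending ((Pongo,(Apis,Pinus)),((Sorghum,(Brassica,Columba)),(Vulpes,Rana))).
That clade contains 8 terminal taxa: Apis, Brassica, Columba, Pinus, Pongo, Rana, Sorghum, Vulpes.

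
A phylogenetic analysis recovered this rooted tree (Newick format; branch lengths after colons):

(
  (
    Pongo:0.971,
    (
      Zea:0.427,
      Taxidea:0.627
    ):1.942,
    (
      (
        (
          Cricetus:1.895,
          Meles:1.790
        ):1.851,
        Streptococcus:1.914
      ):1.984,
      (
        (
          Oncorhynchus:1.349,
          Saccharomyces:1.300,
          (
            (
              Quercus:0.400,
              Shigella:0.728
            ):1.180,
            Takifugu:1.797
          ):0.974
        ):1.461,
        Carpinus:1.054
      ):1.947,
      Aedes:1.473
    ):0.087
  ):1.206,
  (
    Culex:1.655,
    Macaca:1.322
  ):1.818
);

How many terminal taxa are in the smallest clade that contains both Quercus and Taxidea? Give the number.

13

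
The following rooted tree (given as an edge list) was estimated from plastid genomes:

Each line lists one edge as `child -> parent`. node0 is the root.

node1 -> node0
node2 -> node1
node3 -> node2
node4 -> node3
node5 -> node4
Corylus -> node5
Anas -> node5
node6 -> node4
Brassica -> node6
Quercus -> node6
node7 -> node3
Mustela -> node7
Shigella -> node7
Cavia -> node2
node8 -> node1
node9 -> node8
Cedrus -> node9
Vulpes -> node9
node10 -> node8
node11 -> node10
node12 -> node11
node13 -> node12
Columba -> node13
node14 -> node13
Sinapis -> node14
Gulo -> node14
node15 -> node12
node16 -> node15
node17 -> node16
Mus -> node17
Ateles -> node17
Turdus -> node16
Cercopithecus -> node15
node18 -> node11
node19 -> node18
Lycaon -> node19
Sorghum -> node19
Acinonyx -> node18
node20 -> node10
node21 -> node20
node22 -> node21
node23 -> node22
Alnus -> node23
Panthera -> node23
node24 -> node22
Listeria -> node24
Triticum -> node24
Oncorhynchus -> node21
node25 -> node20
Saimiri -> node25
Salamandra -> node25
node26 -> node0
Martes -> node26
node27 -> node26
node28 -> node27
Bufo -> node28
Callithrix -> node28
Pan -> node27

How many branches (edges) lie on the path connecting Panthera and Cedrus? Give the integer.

The MRCA of Panthera and Cedrus is the node subtending ((Cedrus,Vulpes),((((Columba,(Sinapis,Gulo)),(((Mus,Ateles),Turdus),Cercopithecus)),((Lycaon,Sorghum),Acinonyx)),((((Alnus,Panthera),(Listeria,Triticum)),Oncorhynchus),(Saimiri,Salamandra)))).
From Panthera up to that node: 6 branches. From Cedrus up to the same node: 2 branches. Total: 6 + 2 = 8.

8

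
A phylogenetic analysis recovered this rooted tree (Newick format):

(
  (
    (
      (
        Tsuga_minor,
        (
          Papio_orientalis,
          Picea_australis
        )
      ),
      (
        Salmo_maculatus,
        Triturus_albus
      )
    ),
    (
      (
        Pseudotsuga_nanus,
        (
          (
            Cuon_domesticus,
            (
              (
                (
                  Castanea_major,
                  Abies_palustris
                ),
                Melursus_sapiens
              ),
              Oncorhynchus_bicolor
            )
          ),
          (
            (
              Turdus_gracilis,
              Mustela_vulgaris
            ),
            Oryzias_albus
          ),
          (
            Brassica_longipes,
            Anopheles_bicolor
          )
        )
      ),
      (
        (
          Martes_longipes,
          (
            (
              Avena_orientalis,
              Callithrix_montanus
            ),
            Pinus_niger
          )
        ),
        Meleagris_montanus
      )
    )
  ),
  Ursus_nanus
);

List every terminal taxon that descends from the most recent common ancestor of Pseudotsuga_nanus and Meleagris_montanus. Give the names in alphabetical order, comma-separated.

Tracing Pseudotsuga_nanus: it sits inside (Pseudotsuga_nanus,((Cuon_domesticus,(((Castanea_major,Abies_palustris),Melursus_sapiens),Oncorhynchus_bicolor)),((Turdus_gracilis,Mustela_vulgaris),Oryzias_albus),(Brassica_longipes,Anopheles_bicolor))).
Tracing Meleagris_montanus: it sits inside ((Martes_longipes,((Avena_orientalis,Callithrix_montanus),Pinus_niger)),Meleagris_montanus).
The smallest clade enclosing both is ((Pseudotsuga_nanus,((Cuon_domesticus,(((Castanea_major,Abies_palustris),Melursus_sapiens),Oncorhynchus_bicolor)),((Turdus_gracilis,Mustela_vulgaris),Oryzias_albus),(Brassica_longipes,Anopheles_bicolor))),((Martes_longipes,((Avena_orientalis,Callithrix_montanus),Pinus_niger)),Meleagris_montanus)); the answer is its 16 terminal taxa in alphabetical order.

Abies_palustris, Anopheles_bicolor, Avena_orientalis, Brassica_longipes, Callithrix_montanus, Castanea_major, Cuon_domesticus, Martes_longipes, Meleagris_montanus, Melursus_sapiens, Mustela_vulgaris, Oncorhynchus_bicolor, Oryzias_albus, Pinus_niger, Pseudotsuga_nanus, Turdus_gracilis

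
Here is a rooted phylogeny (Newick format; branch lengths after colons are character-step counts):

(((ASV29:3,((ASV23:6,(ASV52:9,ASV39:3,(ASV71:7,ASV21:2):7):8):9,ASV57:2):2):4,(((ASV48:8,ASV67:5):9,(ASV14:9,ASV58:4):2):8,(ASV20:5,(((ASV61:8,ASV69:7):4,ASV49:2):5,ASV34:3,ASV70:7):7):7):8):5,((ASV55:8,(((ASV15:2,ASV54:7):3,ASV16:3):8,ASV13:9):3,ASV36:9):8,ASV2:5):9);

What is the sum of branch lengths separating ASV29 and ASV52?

31

The path runs ASV29 → … → MRCA → … → ASV52; the MRCA is the node subtending (ASV29,((ASV23,(ASV52,ASV39,(ASV71,ASV21))),ASV57)).
Branch lengths along that path: 3 + 2 + 9 + 8 + 9 = 31.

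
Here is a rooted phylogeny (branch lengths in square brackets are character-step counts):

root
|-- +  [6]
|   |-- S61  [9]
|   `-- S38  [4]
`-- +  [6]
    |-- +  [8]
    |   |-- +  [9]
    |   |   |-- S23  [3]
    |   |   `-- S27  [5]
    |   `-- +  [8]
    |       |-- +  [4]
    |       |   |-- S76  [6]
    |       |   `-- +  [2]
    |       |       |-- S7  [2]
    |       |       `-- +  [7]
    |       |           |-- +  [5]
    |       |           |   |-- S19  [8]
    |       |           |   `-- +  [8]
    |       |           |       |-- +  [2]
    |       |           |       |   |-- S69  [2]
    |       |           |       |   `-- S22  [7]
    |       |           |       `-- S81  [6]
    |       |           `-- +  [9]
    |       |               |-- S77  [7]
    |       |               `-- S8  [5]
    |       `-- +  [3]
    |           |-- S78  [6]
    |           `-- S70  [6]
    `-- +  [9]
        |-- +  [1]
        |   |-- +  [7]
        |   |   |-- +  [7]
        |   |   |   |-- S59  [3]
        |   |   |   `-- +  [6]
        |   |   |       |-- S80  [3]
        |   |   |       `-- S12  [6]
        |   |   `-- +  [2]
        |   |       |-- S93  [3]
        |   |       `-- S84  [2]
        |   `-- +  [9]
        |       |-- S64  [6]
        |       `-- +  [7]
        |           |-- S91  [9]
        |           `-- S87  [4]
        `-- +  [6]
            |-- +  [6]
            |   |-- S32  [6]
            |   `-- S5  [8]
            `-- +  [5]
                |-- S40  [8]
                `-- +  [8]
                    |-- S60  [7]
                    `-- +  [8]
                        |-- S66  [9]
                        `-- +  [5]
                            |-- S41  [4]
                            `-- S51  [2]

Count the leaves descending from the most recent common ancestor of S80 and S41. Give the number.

The MRCA of S80 and S41 is the node subtending ((((S59,(S80,S12)),(S93,S84)),(S64,(S91,S87))),((S32,S5),(S40,(S60,(S66,(S41,S51)))))).
That clade contains 15 terminal taxa: S12, S32, S40, S41, S5, S51, S59, S60, S64, S66, S80, S84, S87, S91, S93.

15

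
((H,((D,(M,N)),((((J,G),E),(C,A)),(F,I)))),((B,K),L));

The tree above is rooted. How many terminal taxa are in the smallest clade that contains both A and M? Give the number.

The MRCA of A and M is the node subtending ((D,(M,N)),((((J,G),E),(C,A)),(F,I))).
That clade contains 10 terminal taxa: A, C, D, E, F, G, I, J, M, N.

10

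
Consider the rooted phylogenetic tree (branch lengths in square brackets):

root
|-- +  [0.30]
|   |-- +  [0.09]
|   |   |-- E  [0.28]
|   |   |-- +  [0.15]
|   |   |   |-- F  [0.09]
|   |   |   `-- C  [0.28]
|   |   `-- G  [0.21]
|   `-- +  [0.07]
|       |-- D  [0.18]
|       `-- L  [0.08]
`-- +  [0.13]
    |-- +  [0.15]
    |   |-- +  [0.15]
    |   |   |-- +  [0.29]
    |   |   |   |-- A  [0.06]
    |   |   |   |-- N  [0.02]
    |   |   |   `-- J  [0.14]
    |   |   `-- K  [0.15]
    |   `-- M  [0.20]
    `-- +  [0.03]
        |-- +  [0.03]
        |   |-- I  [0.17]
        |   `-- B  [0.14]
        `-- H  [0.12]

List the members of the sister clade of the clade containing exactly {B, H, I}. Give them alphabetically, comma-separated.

The clade containing exactly {B, H, I} attaches to the tree at the node subtending ((((A,N,J),K),M),((I,B),H)).
The other lineage descending from that same node — the sister group — is (((A,N,J),K),M); its 5 tips in alphabetical order are the answer.

A, J, K, M, N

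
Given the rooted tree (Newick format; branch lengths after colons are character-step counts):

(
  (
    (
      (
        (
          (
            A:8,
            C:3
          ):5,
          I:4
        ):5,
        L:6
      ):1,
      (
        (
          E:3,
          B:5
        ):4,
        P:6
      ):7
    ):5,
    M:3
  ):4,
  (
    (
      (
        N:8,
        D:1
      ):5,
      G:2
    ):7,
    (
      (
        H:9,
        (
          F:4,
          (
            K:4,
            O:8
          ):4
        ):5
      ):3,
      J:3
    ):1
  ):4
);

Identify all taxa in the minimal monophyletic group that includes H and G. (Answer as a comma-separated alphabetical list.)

D, F, G, H, J, K, N, O

Tracing H: it sits inside (H,(F,(K,O))).
Tracing G: it sits inside ((N,D),G).
The smallest clade enclosing both is (((N,D),G),((H,(F,(K,O))),J)); the answer is its 8 terminal taxa in alphabetical order.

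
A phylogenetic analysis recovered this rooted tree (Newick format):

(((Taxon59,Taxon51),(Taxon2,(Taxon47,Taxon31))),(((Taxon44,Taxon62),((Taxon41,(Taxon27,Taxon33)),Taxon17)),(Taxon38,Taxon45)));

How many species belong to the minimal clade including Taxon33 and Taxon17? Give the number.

4

The MRCA of Taxon33 and Taxon17 is the node subtending ((Taxon41,(Taxon27,Taxon33)),Taxon17).
That clade contains 4 terminal taxa: Taxon17, Taxon27, Taxon33, Taxon41.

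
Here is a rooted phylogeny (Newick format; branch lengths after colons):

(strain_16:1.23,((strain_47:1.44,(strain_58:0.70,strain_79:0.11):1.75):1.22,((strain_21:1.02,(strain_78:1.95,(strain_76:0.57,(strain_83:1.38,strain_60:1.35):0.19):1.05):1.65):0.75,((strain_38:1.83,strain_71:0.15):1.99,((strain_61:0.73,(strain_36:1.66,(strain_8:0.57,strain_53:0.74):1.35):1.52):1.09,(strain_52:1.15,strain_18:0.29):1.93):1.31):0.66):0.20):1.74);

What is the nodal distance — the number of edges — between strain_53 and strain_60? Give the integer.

The MRCA of strain_53 and strain_60 is the node subtending ((strain_21,(strain_78,(strain_76,(strain_83,strain_60)))),((strain_38,strain_71),((strain_61,(strain_36,(strain_8,strain_53))),(strain_52,strain_18)))).
From strain_53 up to that node: 6 branches. From strain_60 up to the same node: 5 branches. Total: 6 + 5 = 11.

11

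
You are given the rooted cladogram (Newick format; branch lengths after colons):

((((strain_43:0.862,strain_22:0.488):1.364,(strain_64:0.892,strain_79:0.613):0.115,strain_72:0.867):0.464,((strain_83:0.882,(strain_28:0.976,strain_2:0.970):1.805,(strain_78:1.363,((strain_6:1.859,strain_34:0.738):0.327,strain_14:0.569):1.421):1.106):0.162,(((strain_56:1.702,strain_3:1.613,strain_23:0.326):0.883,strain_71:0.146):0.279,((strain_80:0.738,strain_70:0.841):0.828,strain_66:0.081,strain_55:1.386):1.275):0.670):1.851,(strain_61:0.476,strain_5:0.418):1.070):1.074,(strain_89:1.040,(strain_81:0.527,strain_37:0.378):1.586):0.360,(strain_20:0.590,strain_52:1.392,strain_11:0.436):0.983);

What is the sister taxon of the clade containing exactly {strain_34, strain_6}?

The clade containing exactly {strain_34, strain_6} attaches to the tree at the node subtending ((strain_6,strain_34),strain_14).
The other lineage descending from that same node — the sister group — is the single tip strain_14.

strain_14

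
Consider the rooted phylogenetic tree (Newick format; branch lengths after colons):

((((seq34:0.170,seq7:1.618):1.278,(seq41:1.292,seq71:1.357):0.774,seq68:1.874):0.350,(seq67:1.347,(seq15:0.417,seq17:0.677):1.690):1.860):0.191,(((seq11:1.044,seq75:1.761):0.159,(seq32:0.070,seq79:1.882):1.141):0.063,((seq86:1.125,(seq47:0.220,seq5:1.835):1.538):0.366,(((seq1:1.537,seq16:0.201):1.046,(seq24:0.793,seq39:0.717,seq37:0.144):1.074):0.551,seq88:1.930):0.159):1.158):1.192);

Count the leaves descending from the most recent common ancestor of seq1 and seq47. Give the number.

9

The MRCA of seq1 and seq47 is the node subtending ((seq86,(seq47,seq5)),(((seq1,seq16),(seq24,seq39,seq37)),seq88)).
That clade contains 9 terminal taxa: seq1, seq16, seq24, seq37, seq39, seq47, seq5, seq86, seq88.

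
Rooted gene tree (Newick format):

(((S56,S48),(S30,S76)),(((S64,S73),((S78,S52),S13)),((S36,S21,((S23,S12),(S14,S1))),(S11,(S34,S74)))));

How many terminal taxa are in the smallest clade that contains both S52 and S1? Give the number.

The MRCA of S52 and S1 is the node subtending (((S64,S73),((S78,S52),S13)),((S36,S21,((S23,S12),(S14,S1))),(S11,(S34,S74)))).
That clade contains 14 terminal taxa: S1, S11, S12, S13, S14, S21, S23, S34, S36, S52, S64, S73, S74, S78.

14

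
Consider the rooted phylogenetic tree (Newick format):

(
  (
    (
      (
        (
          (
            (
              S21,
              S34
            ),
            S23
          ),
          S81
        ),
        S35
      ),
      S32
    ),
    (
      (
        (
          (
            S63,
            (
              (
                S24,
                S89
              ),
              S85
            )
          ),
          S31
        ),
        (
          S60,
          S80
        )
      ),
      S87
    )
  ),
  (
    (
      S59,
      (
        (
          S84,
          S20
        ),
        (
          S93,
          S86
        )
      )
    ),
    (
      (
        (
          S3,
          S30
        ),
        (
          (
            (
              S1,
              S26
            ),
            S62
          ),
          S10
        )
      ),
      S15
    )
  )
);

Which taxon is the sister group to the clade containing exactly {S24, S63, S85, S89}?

S31

The clade containing exactly {S24, S63, S85, S89} attaches to the tree at the node subtending ((S63,((S24,S89),S85)),S31).
The other lineage descending from that same node — the sister group — is the single tip S31.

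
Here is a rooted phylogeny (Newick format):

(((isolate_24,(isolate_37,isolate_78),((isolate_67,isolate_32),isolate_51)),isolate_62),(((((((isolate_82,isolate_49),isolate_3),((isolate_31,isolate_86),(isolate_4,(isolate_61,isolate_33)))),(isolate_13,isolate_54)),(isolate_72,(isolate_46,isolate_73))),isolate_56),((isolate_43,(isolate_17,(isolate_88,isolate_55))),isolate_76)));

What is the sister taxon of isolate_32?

isolate_32 attaches to the tree at the node subtending (isolate_67,isolate_32).
The other lineage descending from that same node — the sister group — is the single tip isolate_67.

isolate_67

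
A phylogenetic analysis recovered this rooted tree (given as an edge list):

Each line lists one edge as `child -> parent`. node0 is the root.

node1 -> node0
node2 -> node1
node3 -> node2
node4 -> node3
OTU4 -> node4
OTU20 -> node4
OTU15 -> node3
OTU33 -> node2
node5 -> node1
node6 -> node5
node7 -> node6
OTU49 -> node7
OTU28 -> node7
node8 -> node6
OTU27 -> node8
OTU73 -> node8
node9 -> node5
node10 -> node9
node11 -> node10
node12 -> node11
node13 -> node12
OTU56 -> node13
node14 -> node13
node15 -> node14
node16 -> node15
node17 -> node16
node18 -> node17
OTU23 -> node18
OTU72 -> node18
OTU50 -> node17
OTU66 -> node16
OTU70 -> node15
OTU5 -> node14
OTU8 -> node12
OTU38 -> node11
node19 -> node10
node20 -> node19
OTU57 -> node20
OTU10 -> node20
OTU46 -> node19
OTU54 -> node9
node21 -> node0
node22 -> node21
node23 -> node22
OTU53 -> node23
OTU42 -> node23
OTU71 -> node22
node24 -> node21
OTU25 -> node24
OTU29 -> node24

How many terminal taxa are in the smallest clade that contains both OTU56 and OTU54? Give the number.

The MRCA of OTU56 and OTU54 is the node subtending (((((OTU56,(((((OTU23,OTU72),OTU50),OTU66),OTU70),OTU5)),OTU8),OTU38),((OTU57,OTU10),OTU46)),OTU54).
That clade contains 13 terminal taxa: OTU10, OTU23, OTU38, OTU46, OTU5, OTU50, OTU54, OTU56, OTU57, OTU66, OTU70, OTU72, OTU8.

13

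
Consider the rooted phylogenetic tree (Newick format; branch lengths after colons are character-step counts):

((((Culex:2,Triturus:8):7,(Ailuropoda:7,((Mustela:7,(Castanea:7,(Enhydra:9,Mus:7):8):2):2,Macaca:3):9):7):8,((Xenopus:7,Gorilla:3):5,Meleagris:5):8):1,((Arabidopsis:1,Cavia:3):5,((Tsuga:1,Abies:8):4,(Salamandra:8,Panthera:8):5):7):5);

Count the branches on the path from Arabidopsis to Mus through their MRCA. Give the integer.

11

The MRCA of Arabidopsis and Mus is the root of the tree.
From Arabidopsis up to that node: 3 branches. From Mus up to the same node: 8 branches. Total: 3 + 8 = 11.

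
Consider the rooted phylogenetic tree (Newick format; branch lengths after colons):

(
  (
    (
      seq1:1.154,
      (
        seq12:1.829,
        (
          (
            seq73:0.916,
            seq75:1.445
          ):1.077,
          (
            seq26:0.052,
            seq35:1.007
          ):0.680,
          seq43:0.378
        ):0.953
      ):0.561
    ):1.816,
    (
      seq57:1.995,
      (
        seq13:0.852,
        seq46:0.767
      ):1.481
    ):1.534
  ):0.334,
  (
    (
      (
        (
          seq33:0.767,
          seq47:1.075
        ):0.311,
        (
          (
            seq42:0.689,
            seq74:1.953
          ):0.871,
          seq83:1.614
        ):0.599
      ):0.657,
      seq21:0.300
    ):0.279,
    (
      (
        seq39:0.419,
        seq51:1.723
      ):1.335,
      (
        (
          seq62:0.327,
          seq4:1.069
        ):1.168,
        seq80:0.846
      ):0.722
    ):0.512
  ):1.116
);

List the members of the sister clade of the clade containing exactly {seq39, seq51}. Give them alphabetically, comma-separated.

seq4, seq62, seq80

The clade containing exactly {seq39, seq51} attaches to the tree at the node subtending ((seq39,seq51),((seq62,seq4),seq80)).
The other lineage descending from that same node — the sister group — is ((seq62,seq4),seq80); its 3 tips in alphabetical order are the answer.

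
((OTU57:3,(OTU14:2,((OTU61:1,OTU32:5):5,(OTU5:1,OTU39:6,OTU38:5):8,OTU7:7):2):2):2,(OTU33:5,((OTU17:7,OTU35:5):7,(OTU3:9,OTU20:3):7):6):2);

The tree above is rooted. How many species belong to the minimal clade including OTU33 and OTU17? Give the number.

5

The MRCA of OTU33 and OTU17 is the node subtending (OTU33,((OTU17,OTU35),(OTU3,OTU20))).
That clade contains 5 terminal taxa: OTU17, OTU20, OTU3, OTU33, OTU35.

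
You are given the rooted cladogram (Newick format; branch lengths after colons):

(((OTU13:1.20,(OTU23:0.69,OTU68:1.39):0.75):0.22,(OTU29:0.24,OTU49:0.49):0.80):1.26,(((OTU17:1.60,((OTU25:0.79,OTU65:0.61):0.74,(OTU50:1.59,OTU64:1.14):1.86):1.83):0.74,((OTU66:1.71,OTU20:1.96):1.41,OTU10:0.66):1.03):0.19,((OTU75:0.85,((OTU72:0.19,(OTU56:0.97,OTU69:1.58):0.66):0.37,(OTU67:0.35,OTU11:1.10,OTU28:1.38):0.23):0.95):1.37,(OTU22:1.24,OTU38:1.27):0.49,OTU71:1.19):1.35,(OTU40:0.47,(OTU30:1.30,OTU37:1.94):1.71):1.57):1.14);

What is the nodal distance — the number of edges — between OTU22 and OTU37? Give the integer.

6

The MRCA of OTU22 and OTU37 is the node subtending (((OTU17,((OTU25,OTU65),(OTU50,OTU64))),((OTU66,OTU20),OTU10)),((OTU75,((OTU72,(OTU56,OTU69)),(OTU67,OTU11,OTU28))),(OTU22,OTU38),OTU71),(OTU40,(OTU30,OTU37))).
From OTU22 up to that node: 3 branches. From OTU37 up to the same node: 3 branches. Total: 3 + 3 = 6.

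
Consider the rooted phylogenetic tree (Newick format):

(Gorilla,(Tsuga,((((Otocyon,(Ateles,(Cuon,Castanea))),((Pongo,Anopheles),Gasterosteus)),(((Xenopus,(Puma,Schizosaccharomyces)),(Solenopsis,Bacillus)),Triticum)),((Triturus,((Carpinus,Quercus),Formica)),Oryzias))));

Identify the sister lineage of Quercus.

Carpinus

Quercus attaches to the tree at the node subtending (Carpinus,Quercus).
The other lineage descending from that same node — the sister group — is the single tip Carpinus.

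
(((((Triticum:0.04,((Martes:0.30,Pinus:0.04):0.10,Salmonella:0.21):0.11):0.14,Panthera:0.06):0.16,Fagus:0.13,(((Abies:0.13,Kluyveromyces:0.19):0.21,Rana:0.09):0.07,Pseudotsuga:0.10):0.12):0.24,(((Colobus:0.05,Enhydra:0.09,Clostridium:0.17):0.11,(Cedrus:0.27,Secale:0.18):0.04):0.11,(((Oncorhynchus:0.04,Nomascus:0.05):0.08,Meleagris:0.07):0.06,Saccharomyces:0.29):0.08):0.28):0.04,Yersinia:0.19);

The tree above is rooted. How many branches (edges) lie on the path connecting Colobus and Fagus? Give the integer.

6

The MRCA of Colobus and Fagus is the node subtending ((((Triticum,((Martes,Pinus),Salmonella)),Panthera),Fagus,(((Abies,Kluyveromyces),Rana),Pseudotsuga)),(((Colobus,Enhydra,Clostridium),(Cedrus,Secale)),(((Oncorhynchus,Nomascus),Meleagris),Saccharomyces))).
From Colobus up to that node: 4 branches. From Fagus up to the same node: 2 branches. Total: 4 + 2 = 6.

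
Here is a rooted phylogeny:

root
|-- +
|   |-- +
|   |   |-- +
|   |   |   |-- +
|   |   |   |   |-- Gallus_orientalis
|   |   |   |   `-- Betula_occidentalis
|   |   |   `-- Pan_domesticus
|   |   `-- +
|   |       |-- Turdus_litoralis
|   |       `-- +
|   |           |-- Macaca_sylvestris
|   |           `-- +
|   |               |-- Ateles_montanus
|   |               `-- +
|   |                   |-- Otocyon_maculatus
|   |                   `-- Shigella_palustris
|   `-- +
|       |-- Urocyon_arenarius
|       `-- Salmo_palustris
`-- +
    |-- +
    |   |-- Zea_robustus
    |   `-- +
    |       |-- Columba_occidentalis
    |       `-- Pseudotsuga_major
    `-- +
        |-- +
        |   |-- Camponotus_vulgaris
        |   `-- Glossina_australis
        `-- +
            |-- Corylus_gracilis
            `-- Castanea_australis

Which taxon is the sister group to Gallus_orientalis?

Gallus_orientalis attaches to the tree at the node subtending (Gallus_orientalis,Betula_occidentalis).
The other lineage descending from that same node — the sister group — is the single tip Betula_occidentalis.

Betula_occidentalis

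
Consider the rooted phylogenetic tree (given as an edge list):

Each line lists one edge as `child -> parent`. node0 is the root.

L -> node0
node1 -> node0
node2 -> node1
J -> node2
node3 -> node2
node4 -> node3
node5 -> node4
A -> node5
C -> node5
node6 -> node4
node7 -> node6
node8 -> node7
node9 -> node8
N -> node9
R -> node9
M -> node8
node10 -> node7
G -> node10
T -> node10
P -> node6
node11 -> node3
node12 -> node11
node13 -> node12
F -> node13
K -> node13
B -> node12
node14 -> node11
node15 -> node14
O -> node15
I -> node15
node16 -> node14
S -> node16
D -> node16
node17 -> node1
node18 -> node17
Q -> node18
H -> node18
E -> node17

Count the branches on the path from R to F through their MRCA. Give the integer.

The MRCA of R and F is the node subtending (((A,C),((((N,R),M),(G,T)),P)),(((F,K),B),((O,I),(S,D)))).
From R up to that node: 6 branches. From F up to the same node: 4 branches. Total: 6 + 4 = 10.

10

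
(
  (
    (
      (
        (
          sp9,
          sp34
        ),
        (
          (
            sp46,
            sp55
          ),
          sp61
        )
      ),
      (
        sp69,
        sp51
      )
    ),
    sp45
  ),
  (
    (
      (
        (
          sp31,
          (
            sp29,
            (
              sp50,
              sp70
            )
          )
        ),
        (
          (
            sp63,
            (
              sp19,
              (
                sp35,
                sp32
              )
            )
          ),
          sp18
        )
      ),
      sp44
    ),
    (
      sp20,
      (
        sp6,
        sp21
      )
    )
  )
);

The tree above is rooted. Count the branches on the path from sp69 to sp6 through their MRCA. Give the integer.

8

The MRCA of sp69 and sp6 is the root of the tree.
From sp69 up to that node: 4 branches. From sp6 up to the same node: 4 branches. Total: 4 + 4 = 8.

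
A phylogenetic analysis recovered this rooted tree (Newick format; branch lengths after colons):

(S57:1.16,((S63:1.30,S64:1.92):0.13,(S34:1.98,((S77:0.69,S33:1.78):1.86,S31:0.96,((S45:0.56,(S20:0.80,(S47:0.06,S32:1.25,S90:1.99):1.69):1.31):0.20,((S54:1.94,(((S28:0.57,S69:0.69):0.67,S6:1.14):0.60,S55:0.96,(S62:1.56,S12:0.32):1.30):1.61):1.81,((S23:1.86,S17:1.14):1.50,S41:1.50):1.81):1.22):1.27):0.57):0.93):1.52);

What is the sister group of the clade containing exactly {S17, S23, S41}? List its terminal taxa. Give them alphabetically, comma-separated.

The clade containing exactly {S17, S23, S41} attaches to the tree at the node subtending ((S54,(((S28,S69),S6),S55,(S62,S12))),((S23,S17),S41)).
The other lineage descending from that same node — the sister group — is (S54,(((S28,S69),S6),S55,(S62,S12))); its 7 tips in alphabetical order are the answer.

S12, S28, S54, S55, S6, S62, S69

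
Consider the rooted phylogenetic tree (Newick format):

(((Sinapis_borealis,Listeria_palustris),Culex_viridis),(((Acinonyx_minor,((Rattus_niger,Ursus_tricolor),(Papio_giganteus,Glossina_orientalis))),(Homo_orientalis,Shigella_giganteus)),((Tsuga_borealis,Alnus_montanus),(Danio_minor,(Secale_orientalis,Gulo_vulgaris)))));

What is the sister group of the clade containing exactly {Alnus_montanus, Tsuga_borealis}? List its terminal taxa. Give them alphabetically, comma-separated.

The clade containing exactly {Alnus_montanus, Tsuga_borealis} attaches to the tree at the node subtending ((Tsuga_borealis,Alnus_montanus),(Danio_minor,(Secale_orientalis,Gulo_vulgaris))).
The other lineage descending from that same node — the sister group — is (Danio_minor,(Secale_orientalis,Gulo_vulgaris)); its 3 tips in alphabetical order are the answer.

Danio_minor, Gulo_vulgaris, Secale_orientalis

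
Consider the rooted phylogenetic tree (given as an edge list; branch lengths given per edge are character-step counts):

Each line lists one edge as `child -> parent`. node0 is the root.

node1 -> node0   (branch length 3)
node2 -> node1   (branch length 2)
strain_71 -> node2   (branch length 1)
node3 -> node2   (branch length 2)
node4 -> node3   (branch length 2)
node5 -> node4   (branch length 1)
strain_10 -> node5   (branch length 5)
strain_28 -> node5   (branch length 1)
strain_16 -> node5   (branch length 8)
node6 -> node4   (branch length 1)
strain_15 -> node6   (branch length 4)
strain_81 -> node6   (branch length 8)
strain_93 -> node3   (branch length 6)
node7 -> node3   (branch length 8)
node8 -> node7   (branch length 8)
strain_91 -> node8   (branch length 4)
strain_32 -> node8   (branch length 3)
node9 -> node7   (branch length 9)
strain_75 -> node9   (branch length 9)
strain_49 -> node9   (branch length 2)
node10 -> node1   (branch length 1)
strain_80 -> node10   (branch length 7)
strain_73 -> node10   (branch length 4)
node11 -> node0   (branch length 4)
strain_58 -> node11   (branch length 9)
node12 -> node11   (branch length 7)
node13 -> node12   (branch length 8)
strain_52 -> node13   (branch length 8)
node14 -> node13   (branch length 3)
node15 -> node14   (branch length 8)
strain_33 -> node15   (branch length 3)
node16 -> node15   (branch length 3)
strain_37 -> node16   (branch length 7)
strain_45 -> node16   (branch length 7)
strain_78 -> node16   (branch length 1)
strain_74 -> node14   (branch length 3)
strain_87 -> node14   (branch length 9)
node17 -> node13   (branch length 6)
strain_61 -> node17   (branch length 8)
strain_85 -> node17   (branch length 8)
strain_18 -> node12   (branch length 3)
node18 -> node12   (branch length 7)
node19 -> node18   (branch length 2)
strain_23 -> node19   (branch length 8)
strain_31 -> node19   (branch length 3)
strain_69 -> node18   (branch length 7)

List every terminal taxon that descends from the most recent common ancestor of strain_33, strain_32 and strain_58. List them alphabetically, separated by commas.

strain_10, strain_15, strain_16, strain_18, strain_23, strain_28, strain_31, strain_32, strain_33, strain_37, strain_45, strain_49, strain_52, strain_58, strain_61, strain_69, strain_71, strain_73, strain_74, strain_75, strain_78, strain_80, strain_81, strain_85, strain_87, strain_91, strain_93

Tracing strain_33: it sits inside (strain_33,(strain_37,strain_45,strain_78)).
Tracing strain_32: it sits inside (strain_91,strain_32).
Tracing strain_58: it sits inside (strain_58,((strain_52,((strain_33,(strain_37,strain_45,strain_78)),strain_74,strain_87),(strain_61,strain_85)),strain_18,((strain_23,strain_31),strain_69))).
The smallest clade enclosing all 3 is the whole tree (their MRCA is the root), so the answer is all 27 tips in alphabetical order.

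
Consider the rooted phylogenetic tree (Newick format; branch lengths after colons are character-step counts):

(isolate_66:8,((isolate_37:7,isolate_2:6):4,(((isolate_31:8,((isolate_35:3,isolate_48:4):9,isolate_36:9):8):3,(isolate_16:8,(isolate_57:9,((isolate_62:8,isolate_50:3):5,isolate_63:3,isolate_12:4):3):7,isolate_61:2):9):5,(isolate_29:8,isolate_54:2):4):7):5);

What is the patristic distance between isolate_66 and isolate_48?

49

The path runs isolate_66 → … → MRCA → … → isolate_48; the MRCA is the root of the tree.
Branch lengths along that path: 8 + 5 + 7 + 5 + 3 + 8 + 9 + 4 = 49.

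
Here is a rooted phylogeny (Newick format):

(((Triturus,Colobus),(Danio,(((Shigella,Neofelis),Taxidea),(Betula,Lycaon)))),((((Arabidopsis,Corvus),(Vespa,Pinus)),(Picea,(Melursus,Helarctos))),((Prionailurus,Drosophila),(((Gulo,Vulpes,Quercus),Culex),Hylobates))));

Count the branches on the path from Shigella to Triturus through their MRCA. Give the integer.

7

The MRCA of Shigella and Triturus is the node subtending ((Triturus,Colobus),(Danio,(((Shigella,Neofelis),Taxidea),(Betula,Lycaon)))).
From Shigella up to that node: 5 branches. From Triturus up to the same node: 2 branches. Total: 5 + 2 = 7.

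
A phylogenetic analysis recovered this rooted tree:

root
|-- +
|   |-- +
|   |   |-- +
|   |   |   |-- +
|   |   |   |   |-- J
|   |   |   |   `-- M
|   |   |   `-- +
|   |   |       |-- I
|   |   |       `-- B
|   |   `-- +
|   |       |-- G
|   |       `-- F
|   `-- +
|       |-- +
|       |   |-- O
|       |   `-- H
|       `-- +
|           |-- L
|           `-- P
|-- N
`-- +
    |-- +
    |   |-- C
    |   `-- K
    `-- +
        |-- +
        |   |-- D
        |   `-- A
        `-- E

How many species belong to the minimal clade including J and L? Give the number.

The MRCA of J and L is the node subtending ((((J,M),(I,B)),(G,F)),((O,H),(L,P))).
That clade contains 10 terminal taxa: B, F, G, H, I, J, L, M, O, P.

10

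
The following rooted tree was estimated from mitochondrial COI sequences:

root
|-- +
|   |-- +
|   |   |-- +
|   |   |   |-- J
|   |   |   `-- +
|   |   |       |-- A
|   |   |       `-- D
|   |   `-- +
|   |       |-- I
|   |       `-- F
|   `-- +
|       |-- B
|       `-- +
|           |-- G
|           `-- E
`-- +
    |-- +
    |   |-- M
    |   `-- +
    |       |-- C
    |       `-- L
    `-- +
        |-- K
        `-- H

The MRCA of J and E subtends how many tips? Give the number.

8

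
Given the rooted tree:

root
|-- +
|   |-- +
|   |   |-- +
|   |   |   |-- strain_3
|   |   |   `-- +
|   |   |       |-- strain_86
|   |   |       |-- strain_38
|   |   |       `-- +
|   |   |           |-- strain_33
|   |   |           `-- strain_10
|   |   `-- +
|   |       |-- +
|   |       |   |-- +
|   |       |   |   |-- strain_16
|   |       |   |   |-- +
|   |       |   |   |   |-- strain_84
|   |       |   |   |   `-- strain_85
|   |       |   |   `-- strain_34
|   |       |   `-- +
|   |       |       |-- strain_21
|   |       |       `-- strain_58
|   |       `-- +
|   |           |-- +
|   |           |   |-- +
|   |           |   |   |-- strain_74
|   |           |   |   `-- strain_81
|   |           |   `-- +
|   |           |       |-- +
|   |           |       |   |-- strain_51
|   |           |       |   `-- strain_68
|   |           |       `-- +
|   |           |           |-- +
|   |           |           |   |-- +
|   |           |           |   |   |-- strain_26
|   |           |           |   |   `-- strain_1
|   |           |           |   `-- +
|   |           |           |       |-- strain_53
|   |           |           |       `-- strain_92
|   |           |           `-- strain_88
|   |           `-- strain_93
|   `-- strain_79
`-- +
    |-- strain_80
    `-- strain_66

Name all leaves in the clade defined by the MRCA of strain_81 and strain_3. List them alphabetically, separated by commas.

Tracing strain_81: it sits inside (strain_74,strain_81).
Tracing strain_3: it sits inside (strain_3,(strain_86,strain_38,(strain_33,strain_10))).
The smallest clade enclosing both is ((strain_3,(strain_86,strain_38,(strain_33,strain_10))),(((strain_16,(strain_84,strain_85),strain_34),(strain_21,strain_58)),(((strain_74,strain_81),((strain_51,strain_68),(((strain_26,strain_1),(strain_53,strain_92)),strain_88))),strain_93))); the answer is its 21 terminal taxa in alphabetical order.

strain_1, strain_10, strain_16, strain_21, strain_26, strain_3, strain_33, strain_34, strain_38, strain_51, strain_53, strain_58, strain_68, strain_74, strain_81, strain_84, strain_85, strain_86, strain_88, strain_92, strain_93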